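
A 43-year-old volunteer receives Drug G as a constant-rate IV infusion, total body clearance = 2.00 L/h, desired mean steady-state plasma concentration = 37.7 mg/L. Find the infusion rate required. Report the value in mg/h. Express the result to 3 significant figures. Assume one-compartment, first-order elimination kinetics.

At steady state, infusion rate R₀ = Css × CL = 37.7 × 2.000 = 75.40 mg/h

75.4 mg/h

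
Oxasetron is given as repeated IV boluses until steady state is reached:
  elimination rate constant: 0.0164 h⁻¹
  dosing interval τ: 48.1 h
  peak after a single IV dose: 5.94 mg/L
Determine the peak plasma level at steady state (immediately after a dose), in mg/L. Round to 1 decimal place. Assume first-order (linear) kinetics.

10.9 mg/L

e^(−kτ) = e^(−0.01640 × 48.1) = 0.4544
Accumulation ratio R = 1 / (1 − e^(−kτ)) = 1 / (1 − 0.4544) = 1.833
Steady-state peak = C₀ × R = 5.94 × 1.833 = 10.89 mg/L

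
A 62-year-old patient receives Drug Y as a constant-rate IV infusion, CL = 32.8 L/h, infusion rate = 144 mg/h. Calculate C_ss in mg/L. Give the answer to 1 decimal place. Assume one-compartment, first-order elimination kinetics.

4.4 mg/L

At steady state Css = R₀ / CL = 144 / 32.80 = 4.390 mg/L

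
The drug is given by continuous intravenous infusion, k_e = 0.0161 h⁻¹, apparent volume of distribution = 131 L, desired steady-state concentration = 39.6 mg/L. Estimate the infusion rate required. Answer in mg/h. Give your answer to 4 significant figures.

CL = k × Vd = 0.01610 × 131 = 2.109 L/h
At steady state, infusion rate R₀ = Css × CL = 39.6 × 2.109 = 83.52 mg/h

83.52 mg/h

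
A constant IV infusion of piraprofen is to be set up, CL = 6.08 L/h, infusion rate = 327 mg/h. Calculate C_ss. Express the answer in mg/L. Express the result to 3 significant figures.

53.8 mg/L

At steady state Css = R₀ / CL = 327 / 6.080 = 53.78 mg/L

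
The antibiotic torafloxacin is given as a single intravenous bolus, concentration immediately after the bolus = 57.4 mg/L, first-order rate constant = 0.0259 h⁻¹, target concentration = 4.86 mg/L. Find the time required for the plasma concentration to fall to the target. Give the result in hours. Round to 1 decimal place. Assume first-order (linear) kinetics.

t = ln(C₀ / C) / k = ln(57.40 / 4.86) / 0.02590
  = ln(11.81) / 0.02590 = 2.469 / 0.02590 = 95.33 h

95.3 h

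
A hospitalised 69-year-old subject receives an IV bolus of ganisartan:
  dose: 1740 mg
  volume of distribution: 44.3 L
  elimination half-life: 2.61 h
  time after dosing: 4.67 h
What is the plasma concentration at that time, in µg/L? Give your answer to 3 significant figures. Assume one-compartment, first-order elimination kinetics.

11400 µg/L

C₀ = Dose / Vd = 1740 / 44.3 = 39.28 mg/L
k = ln2 / t½ = 0.693147 / 2.61 = 0.2656 h⁻¹
C = C₀ · e^(−k·t) = 39.28 × e^(−0.2656 × 4.67)
  = 39.28 × 0.2893 = 11.36 mg/L
Convert: 11.36 mg/L × 1000 = 11360 µg/L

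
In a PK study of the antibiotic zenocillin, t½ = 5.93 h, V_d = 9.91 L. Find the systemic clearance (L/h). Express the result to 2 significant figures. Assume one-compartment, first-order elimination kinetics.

k = ln2 / t½ = 0.693147 / 5.93 = 0.1169 h⁻¹
CL = k × Vd = 0.1169 × 9.91 = 1.158 L/h

1.2 L/h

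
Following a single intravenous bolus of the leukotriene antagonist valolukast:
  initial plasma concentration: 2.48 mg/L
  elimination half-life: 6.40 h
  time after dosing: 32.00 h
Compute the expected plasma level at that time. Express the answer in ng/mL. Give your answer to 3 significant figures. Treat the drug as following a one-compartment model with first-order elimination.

k = ln2 / t½ = 0.693147 / 6.40 = 0.1083 h⁻¹
t / t½ = 32.00 / 6.40 = 5 half-lives
C = C₀ × (1/2)^5 = 2.480 × 0.03125 = 0.07750 mg/L
Convert: 0.07750 mg/L × 1000 = 77.50 ng/mL

77.5 ng/mL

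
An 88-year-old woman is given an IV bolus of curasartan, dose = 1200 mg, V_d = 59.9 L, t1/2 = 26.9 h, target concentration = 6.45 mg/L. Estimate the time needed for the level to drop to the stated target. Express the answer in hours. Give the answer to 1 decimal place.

C₀ = Dose / Vd = 1200 / 59.9 = 20.03 mg/L
k = ln2 / t½ = 0.693147 / 26.9 = 0.02577 h⁻¹
t = ln(C₀ / C) / k = ln(20.03 / 6.45) / 0.02577
  = ln(3.105) / 0.02577 = 1.133 / 0.02577 = 43.97 h

44.0 h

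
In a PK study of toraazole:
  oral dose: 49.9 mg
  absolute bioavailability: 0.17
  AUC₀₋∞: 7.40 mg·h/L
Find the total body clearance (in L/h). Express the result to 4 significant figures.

1.146 L/h

CL = F·Dose / AUC = 0.17 × 49.9 / 7.40 = 1.146 L/h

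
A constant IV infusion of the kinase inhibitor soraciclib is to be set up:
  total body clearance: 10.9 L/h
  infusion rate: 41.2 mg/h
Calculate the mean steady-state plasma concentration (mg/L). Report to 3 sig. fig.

At steady state Css = R₀ / CL = 41.2 / 10.90 = 3.780 mg/L

3.78 mg/L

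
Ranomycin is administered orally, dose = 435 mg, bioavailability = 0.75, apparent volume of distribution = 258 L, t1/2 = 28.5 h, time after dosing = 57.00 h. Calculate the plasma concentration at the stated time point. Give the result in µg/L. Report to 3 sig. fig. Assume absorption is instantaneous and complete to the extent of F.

316 µg/L

Amount reaching circulation = F × Dose = 0.75 × 435.0 = 326.3 mg
C₀ = F·Dose / Vd = 326.3 / 258 = 1.265 mg/L
k = ln2 / t½ = 0.693147 / 28.5 = 0.02432 h⁻¹
t / t½ = 57.00 / 28.5 = 2 half-lives
C = C₀ × (1/2)^2 = 1.265 × 0.2500 = 0.3163 mg/L
Convert: 0.3163 mg/L × 1000 = 316.3 µg/L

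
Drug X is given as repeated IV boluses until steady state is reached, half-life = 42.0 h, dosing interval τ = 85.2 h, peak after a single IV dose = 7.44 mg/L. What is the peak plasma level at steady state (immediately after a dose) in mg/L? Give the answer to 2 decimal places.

9.86 mg/L

k = ln2 / t½ = 0.693147 / 42.0 = 0.01650 h⁻¹
e^(−kτ) = e^(−0.01650 × 85.2) = 0.2452
Accumulation ratio R = 1 / (1 − e^(−kτ)) = 1 / (1 − 0.2452) = 1.325
Steady-state peak = C₀ × R = 7.44 × 1.325 = 9.858 mg/L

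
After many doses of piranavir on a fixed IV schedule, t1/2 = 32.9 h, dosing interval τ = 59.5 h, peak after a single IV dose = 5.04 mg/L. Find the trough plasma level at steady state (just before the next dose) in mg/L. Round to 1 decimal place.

2.0 mg/L

k = ln2 / t½ = 0.693147 / 32.9 = 0.02107 h⁻¹
e^(−kτ) = e^(−0.02107 × 59.5) = 0.2855
Accumulation ratio R = 1 / (1 − e^(−kτ)) = 1 / (1 − 0.2855) = 1.400
Steady-state trough = C₀ × R × e^(−kτ) = 5.04 × 1.400 × 0.2855 = 2.014 mg/L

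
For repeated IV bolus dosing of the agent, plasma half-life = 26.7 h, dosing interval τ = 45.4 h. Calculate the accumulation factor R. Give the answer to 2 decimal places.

1.44

k = ln2 / t½ = 0.693147 / 26.7 = 0.02596 h⁻¹
e^(−kτ) = e^(−0.02596 × 45.4) = 0.3077
Accumulation ratio R = 1 / (1 − e^(−kτ)) = 1 / (1 − 0.3077) = 1.444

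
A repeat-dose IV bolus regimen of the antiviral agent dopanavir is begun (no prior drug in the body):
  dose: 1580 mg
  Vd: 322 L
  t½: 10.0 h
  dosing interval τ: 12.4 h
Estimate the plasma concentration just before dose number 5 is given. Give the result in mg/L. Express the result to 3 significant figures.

C₀ per dose = Dose / Vd = 1580 / 322 = 4.907 mg/L
k = ln2 / t½ = 0.693147 / 10.0 = 0.06931 h⁻¹
Fraction remaining after one interval: r = e^(−kτ) = e^(−0.06931 × 12.4) = 0.4234
Before dose 5, 4 doses have been given (aged 1τ, 2τ, 3τ, 4τ).
C_trough = C₀ × (r + r² + … + r^4) = C₀ × r(1−r^4)/(1−r)
        = 4.907 × 0.4234 × (1 − 0.03214) / (1 − 0.4234) = 3.487 mg/L

3.49 mg/L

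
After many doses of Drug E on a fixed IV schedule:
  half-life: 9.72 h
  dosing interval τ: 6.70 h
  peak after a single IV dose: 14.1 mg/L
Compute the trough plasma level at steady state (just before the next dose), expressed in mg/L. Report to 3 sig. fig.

k = ln2 / t½ = 0.693147 / 9.72 = 0.07131 h⁻¹
e^(−kτ) = e^(−0.07131 × 6.70) = 0.6202
Accumulation ratio R = 1 / (1 − e^(−kτ)) = 1 / (1 − 0.6202) = 2.633
Steady-state trough = C₀ × R × e^(−kτ) = 14.1 × 2.633 × 0.6202 = 23.03 mg/L

23.0 mg/L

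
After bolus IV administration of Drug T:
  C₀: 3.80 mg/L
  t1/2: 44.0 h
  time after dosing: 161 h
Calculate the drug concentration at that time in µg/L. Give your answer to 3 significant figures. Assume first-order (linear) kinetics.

k = ln2 / t½ = 0.693147 / 44.0 = 0.01575 h⁻¹
C = C₀ · e^(−k·t) = 3.800 × e^(−0.01575 × 161)
  = 3.800 × 0.07920 = 0.3010 mg/L
Convert: 0.3010 mg/L × 1000 = 301.0 µg/L

301 µg/L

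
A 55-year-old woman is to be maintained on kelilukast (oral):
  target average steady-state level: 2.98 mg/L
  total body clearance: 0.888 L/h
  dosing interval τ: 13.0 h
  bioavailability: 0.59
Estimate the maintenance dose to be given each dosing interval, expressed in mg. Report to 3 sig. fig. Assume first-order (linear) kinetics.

58.3 mg

At steady state, F × (Dose/τ) = Css × CL.
Dose = Css × CL × τ / F = 2.98 × 0.8880 × 13.0 / 0.59 = 58.31 mg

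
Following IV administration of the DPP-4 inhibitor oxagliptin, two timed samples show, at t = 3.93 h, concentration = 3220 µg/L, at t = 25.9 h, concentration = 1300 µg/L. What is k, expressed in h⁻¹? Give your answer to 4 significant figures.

k = ln(C₁/C₂) / (t₂ − t₁) = ln(3220/1300) / (25.9 − 3.93)
  = 0.9070 / 21.97 = 0.04128 h⁻¹

0.04128 h⁻¹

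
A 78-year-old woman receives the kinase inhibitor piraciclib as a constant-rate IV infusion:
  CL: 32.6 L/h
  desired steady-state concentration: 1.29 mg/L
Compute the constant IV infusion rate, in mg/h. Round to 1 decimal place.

At steady state, infusion rate R₀ = Css × CL = 1.29 × 32.60 = 42.05 mg/h

42.1 mg/h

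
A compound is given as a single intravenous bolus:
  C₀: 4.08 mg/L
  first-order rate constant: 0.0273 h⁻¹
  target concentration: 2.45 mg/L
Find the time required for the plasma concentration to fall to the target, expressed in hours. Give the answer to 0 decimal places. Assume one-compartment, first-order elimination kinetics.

19 h

t = ln(C₀ / C) / k = ln(4.080 / 2.45) / 0.02730
  = ln(1.665) / 0.02730 = 0.5098 / 0.02730 = 18.67 h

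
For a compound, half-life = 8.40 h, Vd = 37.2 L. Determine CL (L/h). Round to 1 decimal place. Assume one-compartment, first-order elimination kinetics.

3.1 L/h

k = ln2 / t½ = 0.693147 / 8.40 = 0.08252 h⁻¹
CL = k × Vd = 0.08252 × 37.2 = 3.070 L/h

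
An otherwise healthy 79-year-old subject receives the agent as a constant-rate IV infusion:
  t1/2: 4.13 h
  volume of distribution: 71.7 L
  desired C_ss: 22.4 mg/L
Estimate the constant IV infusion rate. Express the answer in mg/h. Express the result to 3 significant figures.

k = ln2 / t½ = 0.693147 / 4.13 = 0.1678 h⁻¹
CL = k × Vd = 0.1678 × 71.7 = 12.03 L/h
At steady state, infusion rate R₀ = Css × CL = 22.4 × 12.03 = 269.5 mg/h

270 mg/h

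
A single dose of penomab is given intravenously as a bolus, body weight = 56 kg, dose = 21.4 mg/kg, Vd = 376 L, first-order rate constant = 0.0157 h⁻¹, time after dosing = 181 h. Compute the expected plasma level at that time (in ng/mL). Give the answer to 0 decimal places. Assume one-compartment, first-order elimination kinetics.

Total dose = 21.4 × 56 = 1198 mg
C₀ = Dose / Vd = 1198 / 376 = 3.186 mg/L
C = C₀ · e^(−k·t) = 3.186 × e^(−0.01570 × 181)
  = 3.186 × 0.05833 = 0.1858 mg/L
Convert: 0.1858 mg/L × 1000 = 185.8 ng/mL

186 ng/mL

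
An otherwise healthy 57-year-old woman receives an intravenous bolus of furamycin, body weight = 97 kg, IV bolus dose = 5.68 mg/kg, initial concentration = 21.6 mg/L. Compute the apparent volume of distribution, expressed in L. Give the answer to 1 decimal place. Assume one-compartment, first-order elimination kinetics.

25.5 L

Dose = 5.68 × 97 = 551.0 mg
Vd = Dose / C₀ = 551.0 / 21.6 = 25.51 L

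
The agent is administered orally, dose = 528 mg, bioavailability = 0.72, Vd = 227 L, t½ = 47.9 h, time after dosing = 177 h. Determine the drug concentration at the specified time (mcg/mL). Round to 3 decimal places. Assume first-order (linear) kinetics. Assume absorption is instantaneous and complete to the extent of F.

0.129 mcg/mL

Amount reaching circulation = F × Dose = 0.72 × 528.0 = 380.2 mg
C₀ = F·Dose / Vd = 380.2 / 227 = 1.675 mg/L
k = ln2 / t½ = 0.693147 / 47.9 = 0.01447 h⁻¹
C = C₀ · e^(−k·t) = 1.675 × e^(−0.01447 × 177)
  = 1.675 × 0.07721 = 0.1293 mg/L
(0.1293 mg/L = 0.1293 mcg/mL)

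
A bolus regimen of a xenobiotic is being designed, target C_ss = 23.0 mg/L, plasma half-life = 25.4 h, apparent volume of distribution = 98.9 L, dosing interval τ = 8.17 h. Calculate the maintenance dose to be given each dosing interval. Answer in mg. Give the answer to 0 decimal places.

k = ln2 / t½ = 0.693147 / 25.4 = 0.02729 h⁻¹
CL = k × Vd = 0.02729 × 98.9 = 2.699 L/h
At steady state, Dose/τ = Css × CL.
Dose = Css × CL × τ = 23.0 × 2.699 × 8.17 = 507.2 mg

507 mg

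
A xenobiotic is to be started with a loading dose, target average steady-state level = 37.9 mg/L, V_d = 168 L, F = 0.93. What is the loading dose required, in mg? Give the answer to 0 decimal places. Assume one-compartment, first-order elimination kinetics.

6846 mg

LD = Css × Vd / F = 37.9 × 168 / 0.93 = 6846 mg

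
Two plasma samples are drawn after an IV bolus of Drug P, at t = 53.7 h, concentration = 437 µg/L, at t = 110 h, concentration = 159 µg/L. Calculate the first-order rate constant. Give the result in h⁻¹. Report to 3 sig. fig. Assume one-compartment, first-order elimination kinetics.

0.0180 h⁻¹

k = ln(C₁/C₂) / (t₂ − t₁) = ln(437/159) / (110 − 53.7)
  = 1.011 / 56.30 = 0.01796 h⁻¹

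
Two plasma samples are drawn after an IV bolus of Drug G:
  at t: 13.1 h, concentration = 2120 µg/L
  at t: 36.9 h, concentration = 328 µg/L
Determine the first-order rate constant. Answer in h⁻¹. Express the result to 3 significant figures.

0.0784 h⁻¹

k = ln(C₁/C₂) / (t₂ − t₁) = ln(2120/328) / (36.9 − 13.1)
  = 1.866 / 23.80 = 0.07840 h⁻¹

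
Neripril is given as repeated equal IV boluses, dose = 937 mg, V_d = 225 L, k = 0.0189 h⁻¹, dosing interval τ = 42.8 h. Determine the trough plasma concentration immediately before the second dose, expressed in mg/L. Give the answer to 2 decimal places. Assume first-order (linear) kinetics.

1.85 mg/L

C₀ per dose = Dose / Vd = 937 / 225 = 4.164 mg/L
Fraction remaining after one interval: r = e^(−kτ) = e^(−0.01890 × 42.8) = 0.4453
Before dose 2, 1 dose has been given (aged 1τ).
C_trough = C₀ × r = 4.164 × 0.4453 = 1.854 mg/L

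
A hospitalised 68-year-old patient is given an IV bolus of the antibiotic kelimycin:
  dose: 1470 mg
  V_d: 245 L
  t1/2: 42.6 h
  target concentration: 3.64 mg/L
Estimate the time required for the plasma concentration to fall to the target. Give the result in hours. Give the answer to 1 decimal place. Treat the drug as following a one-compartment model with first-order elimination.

C₀ = Dose / Vd = 1470 / 245 = 6.000 mg/L
k = ln2 / t½ = 0.693147 / 42.6 = 0.01627 h⁻¹
t = ln(C₀ / C) / k = ln(6.000 / 3.64) / 0.01627
  = ln(1.648) / 0.01627 = 0.4996 / 0.01627 = 30.71 h

30.7 h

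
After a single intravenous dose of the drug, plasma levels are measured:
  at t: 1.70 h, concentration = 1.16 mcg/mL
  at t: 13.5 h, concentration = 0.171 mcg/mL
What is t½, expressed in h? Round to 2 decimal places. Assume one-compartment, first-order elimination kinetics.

k = ln(C₁/C₂) / (t₂ − t₁) = ln(1.16/0.171) / (13.5 − 1.70)
  = 1.915 / 11.80 = 0.1623 h⁻¹
t½ = ln2 / k = 0.693147 / 0.1623 = 4.271 h

4.27 h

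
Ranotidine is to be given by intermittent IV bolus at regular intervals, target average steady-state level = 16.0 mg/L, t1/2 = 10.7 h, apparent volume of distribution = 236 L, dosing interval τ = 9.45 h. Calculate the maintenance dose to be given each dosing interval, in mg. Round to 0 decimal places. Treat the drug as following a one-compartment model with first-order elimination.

2312 mg

k = ln2 / t½ = 0.693147 / 10.7 = 0.06478 h⁻¹
CL = k × Vd = 0.06478 × 236 = 15.29 L/h
At steady state, Dose/τ = Css × CL.
Dose = Css × CL × τ = 16.0 × 15.29 × 9.45 = 2312 mg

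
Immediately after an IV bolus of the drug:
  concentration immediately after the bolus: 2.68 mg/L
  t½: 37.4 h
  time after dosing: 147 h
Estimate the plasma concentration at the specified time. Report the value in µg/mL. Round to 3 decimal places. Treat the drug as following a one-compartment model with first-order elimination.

0.176 µg/mL

k = ln2 / t½ = 0.693147 / 37.4 = 0.01853 h⁻¹
C = C₀ · e^(−k·t) = 2.680 × e^(−0.01853 × 147)
  = 2.680 × 0.06562 = 0.1759 mg/L
(0.1759 mg/L = 0.1759 µg/mL)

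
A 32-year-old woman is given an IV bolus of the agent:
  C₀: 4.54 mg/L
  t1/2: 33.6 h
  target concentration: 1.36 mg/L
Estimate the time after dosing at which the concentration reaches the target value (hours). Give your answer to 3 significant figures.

58.4 h

k = ln2 / t½ = 0.693147 / 33.6 = 0.02063 h⁻¹
t = ln(C₀ / C) / k = ln(4.540 / 1.36) / 0.02063
  = ln(3.338) / 0.02063 = 1.205 / 0.02063 = 58.41 h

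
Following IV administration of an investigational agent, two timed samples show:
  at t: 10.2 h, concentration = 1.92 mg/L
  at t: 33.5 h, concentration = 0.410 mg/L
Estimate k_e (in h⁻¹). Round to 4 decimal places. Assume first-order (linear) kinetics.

k = ln(C₁/C₂) / (t₂ − t₁) = ln(1.92/0.410) / (33.5 − 10.2)
  = 1.544 / 23.30 = 0.06627 h⁻¹

0.0663 h⁻¹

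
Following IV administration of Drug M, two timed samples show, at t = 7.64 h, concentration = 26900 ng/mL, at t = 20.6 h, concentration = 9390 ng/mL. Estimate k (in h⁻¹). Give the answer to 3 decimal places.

0.081 h⁻¹

k = ln(C₁/C₂) / (t₂ − t₁) = ln(26900/9390) / (20.6 − 7.64)
  = 1.052 / 12.96 = 0.08117 h⁻¹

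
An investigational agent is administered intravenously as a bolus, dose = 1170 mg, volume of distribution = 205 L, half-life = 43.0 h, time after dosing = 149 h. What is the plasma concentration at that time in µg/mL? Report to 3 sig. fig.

0.517 µg/mL

C₀ = Dose / Vd = 1170 / 205 = 5.707 mg/L
k = ln2 / t½ = 0.693147 / 43.0 = 0.01612 h⁻¹
C = C₀ · e^(−k·t) = 5.707 × e^(−0.01612 × 149)
  = 5.707 × 0.09055 = 0.5168 mg/L
(0.5168 mg/L = 0.5168 µg/mL)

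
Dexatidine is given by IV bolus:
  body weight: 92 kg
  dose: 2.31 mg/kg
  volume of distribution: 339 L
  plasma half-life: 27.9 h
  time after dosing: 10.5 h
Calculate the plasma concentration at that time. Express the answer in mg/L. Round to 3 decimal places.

0.483 mg/L

Total dose = 2.31 × 92 = 212.5 mg
C₀ = Dose / Vd = 212.5 / 339 = 0.6268 mg/L
k = ln2 / t½ = 0.693147 / 27.9 = 0.02484 h⁻¹
C = C₀ · e^(−k·t) = 0.6268 × e^(−0.02484 × 10.5)
  = 0.6268 × 0.7704 = 0.4829 mg/L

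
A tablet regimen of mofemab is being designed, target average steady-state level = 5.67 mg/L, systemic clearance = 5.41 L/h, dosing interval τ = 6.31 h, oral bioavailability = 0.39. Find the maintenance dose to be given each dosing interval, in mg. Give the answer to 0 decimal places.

496 mg

At steady state, F × (Dose/τ) = Css × CL.
Dose = Css × CL × τ / F = 5.67 × 5.410 × 6.31 / 0.39 = 496.3 mg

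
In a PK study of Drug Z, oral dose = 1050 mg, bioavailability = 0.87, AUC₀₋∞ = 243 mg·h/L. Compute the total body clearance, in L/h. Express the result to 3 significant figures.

CL = F·Dose / AUC = 0.87 × 1050 / 243 = 3.759 L/h

3.76 L/h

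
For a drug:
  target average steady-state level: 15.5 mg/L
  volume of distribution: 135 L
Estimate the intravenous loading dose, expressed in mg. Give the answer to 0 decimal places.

2093 mg

LD = Css × Vd = 15.5 × 135 = 2093 mg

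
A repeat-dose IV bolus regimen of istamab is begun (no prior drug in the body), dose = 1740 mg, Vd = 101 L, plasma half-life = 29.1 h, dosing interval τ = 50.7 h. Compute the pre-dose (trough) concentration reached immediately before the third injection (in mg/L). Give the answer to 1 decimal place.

6.7 mg/L

C₀ per dose = Dose / Vd = 1740 / 101 = 17.23 mg/L
k = ln2 / t½ = 0.693147 / 29.1 = 0.02382 h⁻¹
Fraction remaining after one interval: r = e^(−kτ) = e^(−0.02382 × 50.7) = 0.2989
Before dose 3, 2 doses have been given (aged 1τ, 2τ).
C_trough = C₀ × (r + r²) = 17.23 × (0.2989 + 0.08934) = 6.689 mg/L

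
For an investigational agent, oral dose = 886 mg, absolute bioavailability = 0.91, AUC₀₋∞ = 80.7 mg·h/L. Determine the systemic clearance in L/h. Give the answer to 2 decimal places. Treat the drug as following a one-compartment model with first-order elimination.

CL = F·Dose / AUC = 0.91 × 886 / 80.7 = 9.991 L/h

9.99 L/h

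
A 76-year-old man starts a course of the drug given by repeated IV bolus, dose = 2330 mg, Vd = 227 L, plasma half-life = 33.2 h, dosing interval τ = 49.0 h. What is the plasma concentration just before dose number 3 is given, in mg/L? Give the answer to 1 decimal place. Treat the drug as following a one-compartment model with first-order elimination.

C₀ per dose = Dose / Vd = 2330 / 227 = 10.26 mg/L
k = ln2 / t½ = 0.693147 / 33.2 = 0.02088 h⁻¹
Fraction remaining after one interval: r = e^(−kτ) = e^(−0.02088 × 49.0) = 0.3595
Before dose 3, 2 doses have been given (aged 1τ, 2τ).
C_trough = C₀ × (r + r²) = 10.26 × (0.3595 + 0.1292) = 5.014 mg/L

5.0 mg/L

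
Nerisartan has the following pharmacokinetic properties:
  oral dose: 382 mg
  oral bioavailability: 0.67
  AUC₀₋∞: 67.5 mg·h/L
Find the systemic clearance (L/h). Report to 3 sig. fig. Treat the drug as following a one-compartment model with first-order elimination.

CL = F·Dose / AUC = 0.67 × 382 / 67.5 = 3.792 L/h

3.79 L/h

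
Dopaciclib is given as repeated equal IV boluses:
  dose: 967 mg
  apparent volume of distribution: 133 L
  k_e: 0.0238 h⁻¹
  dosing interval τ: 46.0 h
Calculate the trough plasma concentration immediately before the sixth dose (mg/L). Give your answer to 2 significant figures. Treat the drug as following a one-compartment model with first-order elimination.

3.6 mg/L

C₀ per dose = Dose / Vd = 967 / 133 = 7.271 mg/L
Fraction remaining after one interval: r = e^(−kτ) = e^(−0.02380 × 46.0) = 0.3346
Before dose 6, 5 doses have been given (aged 1τ, 2τ, 3τ, 4τ, 5τ).
C_trough = C₀ × (r + r² + … + r^5) = C₀ × r(1−r^5)/(1−r)
        = 7.271 × 0.3346 × (1 − 0.004194) / (1 − 0.3346) = 3.641 mg/L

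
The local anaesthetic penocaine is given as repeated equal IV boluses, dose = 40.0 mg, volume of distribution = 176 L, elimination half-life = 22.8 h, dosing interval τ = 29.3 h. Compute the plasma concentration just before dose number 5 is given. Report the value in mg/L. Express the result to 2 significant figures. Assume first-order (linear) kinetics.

C₀ per dose = Dose / Vd = 40.0 / 176 = 0.2273 mg/L
k = ln2 / t½ = 0.693147 / 22.8 = 0.03040 h⁻¹
Fraction remaining after one interval: r = e^(−kτ) = e^(−0.03040 × 29.3) = 0.4104
Before dose 5, 4 doses have been given (aged 1τ, 2τ, 3τ, 4τ).
C_trough = C₀ × (r + r² + … + r^4) = C₀ × r(1−r^4)/(1−r)
        = 0.2273 × 0.4104 × (1 − 0.02837) / (1 − 0.4104) = 0.1537 mg/L

0.15 mg/L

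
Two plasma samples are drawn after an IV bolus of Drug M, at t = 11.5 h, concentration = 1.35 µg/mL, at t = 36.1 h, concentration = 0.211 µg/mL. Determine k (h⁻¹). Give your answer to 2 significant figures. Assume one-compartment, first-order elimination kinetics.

k = ln(C₁/C₂) / (t₂ − t₁) = ln(1.35/0.211) / (36.1 − 11.5)
  = 1.856 / 24.60 = 0.07545 h⁻¹

0.075 h⁻¹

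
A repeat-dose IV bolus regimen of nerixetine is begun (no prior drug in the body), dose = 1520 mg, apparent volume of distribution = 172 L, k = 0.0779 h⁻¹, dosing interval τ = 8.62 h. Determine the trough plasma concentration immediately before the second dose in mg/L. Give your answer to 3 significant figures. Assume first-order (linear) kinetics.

4.52 mg/L

C₀ per dose = Dose / Vd = 1520 / 172 = 8.837 mg/L
Fraction remaining after one interval: r = e^(−kτ) = e^(−0.07790 × 8.62) = 0.5109
Before dose 2, 1 dose has been given (aged 1τ).
C_trough = C₀ × r = 8.837 × 0.5109 = 4.515 mg/L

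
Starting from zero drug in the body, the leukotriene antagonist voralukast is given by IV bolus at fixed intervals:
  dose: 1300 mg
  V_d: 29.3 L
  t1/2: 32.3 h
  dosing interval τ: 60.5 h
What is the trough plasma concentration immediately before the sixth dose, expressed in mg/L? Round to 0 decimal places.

17 mg/L

C₀ per dose = Dose / Vd = 1300 / 29.3 = 44.37 mg/L
k = ln2 / t½ = 0.693147 / 32.3 = 0.02146 h⁻¹
Fraction remaining after one interval: r = e^(−kτ) = e^(−0.02146 × 60.5) = 0.2730
Before dose 6, 5 doses have been given (aged 1τ, 2τ, 3τ, 4τ, 5τ).
C_trough = C₀ × (r + r² + … + r^5) = C₀ × r(1−r^5)/(1−r)
        = 44.37 × 0.2730 × (1 − 0.001516) / (1 − 0.2730) = 16.64 mg/L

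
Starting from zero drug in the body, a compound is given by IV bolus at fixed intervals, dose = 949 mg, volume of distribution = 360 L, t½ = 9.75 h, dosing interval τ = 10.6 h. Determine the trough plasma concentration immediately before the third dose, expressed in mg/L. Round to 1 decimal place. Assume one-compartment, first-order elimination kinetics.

C₀ per dose = Dose / Vd = 949 / 360 = 2.636 mg/L
k = ln2 / t½ = 0.693147 / 9.75 = 0.07109 h⁻¹
Fraction remaining after one interval: r = e^(−kτ) = e^(−0.07109 × 10.6) = 0.4707
Before dose 3, 2 doses have been given (aged 1τ, 2τ).
C_trough = C₀ × (r + r²) = 2.636 × (0.4707 + 0.2216) = 1.825 mg/L

1.8 mg/L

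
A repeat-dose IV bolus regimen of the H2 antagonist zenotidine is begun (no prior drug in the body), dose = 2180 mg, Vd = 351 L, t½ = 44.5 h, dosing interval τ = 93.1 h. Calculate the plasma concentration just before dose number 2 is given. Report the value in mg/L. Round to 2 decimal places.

C₀ per dose = Dose / Vd = 2180 / 351 = 6.211 mg/L
k = ln2 / t½ = 0.693147 / 44.5 = 0.01558 h⁻¹
Fraction remaining after one interval: r = e^(−kτ) = e^(−0.01558 × 93.1) = 0.2345
Before dose 2, 1 dose has been given (aged 1τ).
C_trough = C₀ × r = 6.211 × 0.2345 = 1.456 mg/L

1.46 mg/L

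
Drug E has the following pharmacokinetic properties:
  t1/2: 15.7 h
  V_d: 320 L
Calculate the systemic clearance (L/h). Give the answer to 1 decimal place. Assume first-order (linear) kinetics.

14.1 L/h

k = ln2 / t½ = 0.693147 / 15.7 = 0.04415 h⁻¹
CL = k × Vd = 0.04415 × 320 = 14.13 L/h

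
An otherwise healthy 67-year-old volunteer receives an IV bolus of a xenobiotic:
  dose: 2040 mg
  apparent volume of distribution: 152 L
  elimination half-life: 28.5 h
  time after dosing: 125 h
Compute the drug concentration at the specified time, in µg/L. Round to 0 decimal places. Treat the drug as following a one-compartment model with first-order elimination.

C₀ = Dose / Vd = 2040 / 152 = 13.42 mg/L
k = ln2 / t½ = 0.693147 / 28.5 = 0.02432 h⁻¹
C = C₀ · e^(−k·t) = 13.42 × e^(−0.02432 × 125)
  = 13.42 × 0.04783 = 0.6419 mg/L
Convert: 0.6419 mg/L × 1000 = 641.9 µg/L

642 µg/L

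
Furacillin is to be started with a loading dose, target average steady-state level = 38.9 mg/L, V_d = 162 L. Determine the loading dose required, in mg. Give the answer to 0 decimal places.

LD = Css × Vd = 38.9 × 162 = 6302 mg

6302 mg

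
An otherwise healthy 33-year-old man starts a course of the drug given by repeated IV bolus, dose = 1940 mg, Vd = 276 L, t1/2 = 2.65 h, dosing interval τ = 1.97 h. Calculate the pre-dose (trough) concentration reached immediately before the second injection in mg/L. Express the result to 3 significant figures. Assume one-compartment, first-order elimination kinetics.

4.20 mg/L

C₀ per dose = Dose / Vd = 1940 / 276 = 7.029 mg/L
k = ln2 / t½ = 0.693147 / 2.65 = 0.2616 h⁻¹
Fraction remaining after one interval: r = e^(−kτ) = e^(−0.2616 × 1.97) = 0.5973
Before dose 2, 1 dose has been given (aged 1τ).
C_trough = C₀ × r = 7.029 × 0.5973 = 4.198 mg/L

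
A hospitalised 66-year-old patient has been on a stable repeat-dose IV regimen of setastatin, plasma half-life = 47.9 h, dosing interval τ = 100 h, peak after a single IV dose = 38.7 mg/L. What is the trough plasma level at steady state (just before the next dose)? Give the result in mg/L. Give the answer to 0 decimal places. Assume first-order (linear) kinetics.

k = ln2 / t½ = 0.693147 / 47.9 = 0.01447 h⁻¹
e^(−kτ) = e^(−0.01447 × 100) = 0.2353
Accumulation ratio R = 1 / (1 − e^(−kτ)) = 1 / (1 − 0.2353) = 1.308
Steady-state trough = C₀ × R × e^(−kτ) = 38.7 × 1.308 × 0.2353 = 11.91 mg/L

12 mg/L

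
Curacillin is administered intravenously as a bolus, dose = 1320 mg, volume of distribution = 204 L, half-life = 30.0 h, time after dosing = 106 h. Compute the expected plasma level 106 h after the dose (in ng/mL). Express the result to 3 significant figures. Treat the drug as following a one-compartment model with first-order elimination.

559 ng/mL

C₀ = Dose / Vd = 1320 / 204 = 6.471 mg/L
k = ln2 / t½ = 0.693147 / 30.0 = 0.02310 h⁻¹
C = C₀ · e^(−k·t) = 6.471 × e^(−0.02310 × 106)
  = 6.471 × 0.08641 = 0.5592 mg/L
Convert: 0.5592 mg/L × 1000 = 559.2 ng/mL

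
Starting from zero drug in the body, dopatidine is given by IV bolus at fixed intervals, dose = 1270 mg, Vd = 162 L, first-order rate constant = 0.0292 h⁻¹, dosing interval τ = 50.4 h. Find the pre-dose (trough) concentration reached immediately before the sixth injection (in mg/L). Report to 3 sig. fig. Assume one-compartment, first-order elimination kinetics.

2.33 mg/L

C₀ per dose = Dose / Vd = 1270 / 162 = 7.840 mg/L
Fraction remaining after one interval: r = e^(−kτ) = e^(−0.02920 × 50.4) = 0.2295
Before dose 6, 5 doses have been given (aged 1τ, 2τ, 3τ, 4τ, 5τ).
C_trough = C₀ × (r + r² + … + r^5) = C₀ × r(1−r^5)/(1−r)
        = 7.840 × 0.2295 × (1 − 0.0006367) / (1 − 0.2295) = 2.334 mg/L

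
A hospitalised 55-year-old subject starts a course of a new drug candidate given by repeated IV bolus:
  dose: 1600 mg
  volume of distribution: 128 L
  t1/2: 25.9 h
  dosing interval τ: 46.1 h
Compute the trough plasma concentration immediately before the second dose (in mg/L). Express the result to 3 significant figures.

C₀ per dose = Dose / Vd = 1600 / 128 = 12.50 mg/L
k = ln2 / t½ = 0.693147 / 25.9 = 0.02676 h⁻¹
Fraction remaining after one interval: r = e^(−kτ) = e^(−0.02676 × 46.1) = 0.2912
Before dose 2, 1 dose has been given (aged 1τ).
C_trough = C₀ × r = 12.50 × 0.2912 = 3.640 mg/L

3.64 mg/L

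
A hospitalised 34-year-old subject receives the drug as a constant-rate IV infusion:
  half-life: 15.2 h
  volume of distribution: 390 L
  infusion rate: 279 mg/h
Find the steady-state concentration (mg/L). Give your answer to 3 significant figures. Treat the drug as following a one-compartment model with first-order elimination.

15.7 mg/L

k = ln2 / t½ = 0.693147 / 15.2 = 0.04560 h⁻¹
CL = k × Vd = 0.04560 × 390 = 17.78 L/h
At steady state Css = R₀ / CL = 279 / 17.78 = 15.69 mg/L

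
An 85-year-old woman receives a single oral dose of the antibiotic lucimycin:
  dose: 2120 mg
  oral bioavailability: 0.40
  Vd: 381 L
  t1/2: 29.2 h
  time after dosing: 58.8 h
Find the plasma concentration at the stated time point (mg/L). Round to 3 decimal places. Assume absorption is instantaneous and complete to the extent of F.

0.551 mg/L

Amount reaching circulation = F × Dose = 0.40 × 2120 = 848.0 mg
C₀ = F·Dose / Vd = 848.0 / 381 = 2.226 mg/L
k = ln2 / t½ = 0.693147 / 29.2 = 0.02374 h⁻¹
C = C₀ · e^(−k·t) = 2.226 × e^(−0.02374 × 58.8)
  = 2.226 × 0.2476 = 0.5512 mg/L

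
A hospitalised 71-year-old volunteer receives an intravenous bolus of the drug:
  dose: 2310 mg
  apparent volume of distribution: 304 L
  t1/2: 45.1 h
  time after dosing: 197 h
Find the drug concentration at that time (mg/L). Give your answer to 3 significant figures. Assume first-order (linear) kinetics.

0.368 mg/L

C₀ = Dose / Vd = 2310 / 304 = 7.599 mg/L
k = ln2 / t½ = 0.693147 / 45.1 = 0.01537 h⁻¹
C = C₀ · e^(−k·t) = 7.599 × e^(−0.01537 × 197)
  = 7.599 × 0.04842 = 0.3679 mg/L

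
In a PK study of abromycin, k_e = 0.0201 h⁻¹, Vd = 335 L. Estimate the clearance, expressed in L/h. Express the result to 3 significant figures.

CL = k × Vd = 0.0201 × 335 = 6.734 L/h

6.73 L/h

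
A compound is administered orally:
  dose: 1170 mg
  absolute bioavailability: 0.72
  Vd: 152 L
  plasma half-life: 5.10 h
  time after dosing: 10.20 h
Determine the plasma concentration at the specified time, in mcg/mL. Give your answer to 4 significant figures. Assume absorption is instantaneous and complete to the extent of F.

1.386 mcg/mL

Amount reaching circulation = F × Dose = 0.72 × 1170 = 842.4 mg
C₀ = F·Dose / Vd = 842.4 / 152 = 5.542 mg/L
k = ln2 / t½ = 0.693147 / 5.10 = 0.1359 h⁻¹
t / t½ = 10.20 / 5.10 = 2 half-lives
C = C₀ × (1/2)^2 = 5.542 × 0.2500 = 1.386 mg/L
(1.386 mg/L = 1.386 mcg/mL)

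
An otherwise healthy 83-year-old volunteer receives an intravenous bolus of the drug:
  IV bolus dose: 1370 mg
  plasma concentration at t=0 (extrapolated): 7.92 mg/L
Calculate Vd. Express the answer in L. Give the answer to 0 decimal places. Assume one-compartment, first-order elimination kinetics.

Vd = Dose / C₀ = 1370 / 7.92 = 173.0 L

173 L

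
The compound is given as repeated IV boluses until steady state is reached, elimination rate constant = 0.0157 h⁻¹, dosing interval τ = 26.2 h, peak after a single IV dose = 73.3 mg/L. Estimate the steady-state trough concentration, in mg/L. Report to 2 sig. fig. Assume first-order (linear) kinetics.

140 mg/L

e^(−kτ) = e^(−0.01570 × 26.2) = 0.6628
Accumulation ratio R = 1 / (1 − e^(−kτ)) = 1 / (1 − 0.6628) = 2.966
Steady-state trough = C₀ × R × e^(−kτ) = 73.3 × 2.966 × 0.6628 = 144.1 mg/L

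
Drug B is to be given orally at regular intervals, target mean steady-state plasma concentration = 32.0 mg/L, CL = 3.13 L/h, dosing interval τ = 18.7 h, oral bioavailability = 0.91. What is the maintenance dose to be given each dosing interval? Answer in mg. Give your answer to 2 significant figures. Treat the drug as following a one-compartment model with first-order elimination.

2100 mg

At steady state, F × (Dose/τ) = Css × CL.
Dose = Css × CL × τ / F = 32.0 × 3.130 × 18.7 / 0.91 = 2058 mg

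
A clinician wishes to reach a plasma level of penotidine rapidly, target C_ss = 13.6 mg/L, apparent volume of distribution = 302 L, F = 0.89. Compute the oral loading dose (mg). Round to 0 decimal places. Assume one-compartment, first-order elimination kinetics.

LD = Css × Vd / F = 13.6 × 302 / 0.89 = 4615 mg

4615 mg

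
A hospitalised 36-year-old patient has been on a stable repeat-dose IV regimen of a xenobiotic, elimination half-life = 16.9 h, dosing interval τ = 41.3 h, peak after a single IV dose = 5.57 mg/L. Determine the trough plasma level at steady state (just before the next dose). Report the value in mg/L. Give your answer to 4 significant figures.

k = ln2 / t½ = 0.693147 / 16.9 = 0.04101 h⁻¹
e^(−kτ) = e^(−0.04101 × 41.3) = 0.1838
Accumulation ratio R = 1 / (1 − e^(−kτ)) = 1 / (1 − 0.1838) = 1.225
Steady-state trough = C₀ × R × e^(−kτ) = 5.57 × 1.225 × 0.1838 = 1.254 mg/L

1.254 mg/L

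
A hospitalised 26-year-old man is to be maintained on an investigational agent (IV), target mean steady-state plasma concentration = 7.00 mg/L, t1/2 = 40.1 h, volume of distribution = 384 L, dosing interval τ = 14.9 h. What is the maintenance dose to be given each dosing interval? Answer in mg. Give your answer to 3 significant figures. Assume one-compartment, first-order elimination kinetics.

k = ln2 / t½ = 0.693147 / 40.1 = 0.01729 h⁻¹
CL = k × Vd = 0.01729 × 384 = 6.639 L/h
At steady state, Dose/τ = Css × CL.
Dose = Css × CL × τ = 7.00 × 6.639 × 14.9 = 692.4 mg

692 mg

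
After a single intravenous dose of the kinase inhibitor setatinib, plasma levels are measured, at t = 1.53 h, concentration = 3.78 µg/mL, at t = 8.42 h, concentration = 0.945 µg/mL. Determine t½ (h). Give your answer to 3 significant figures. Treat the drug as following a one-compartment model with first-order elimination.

3.45 h

k = ln(C₁/C₂) / (t₂ − t₁) = ln(3.78/0.945) / (8.42 − 1.53)
  = 1.386 / 6.890 = 0.2012 h⁻¹
t½ = ln2 / k = 0.693147 / 0.2012 = 3.445 h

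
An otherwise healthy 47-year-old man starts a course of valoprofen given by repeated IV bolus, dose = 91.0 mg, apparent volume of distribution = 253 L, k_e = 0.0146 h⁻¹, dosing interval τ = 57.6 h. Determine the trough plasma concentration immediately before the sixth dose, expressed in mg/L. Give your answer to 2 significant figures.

C₀ per dose = Dose / Vd = 91.0 / 253 = 0.3597 mg/L
Fraction remaining after one interval: r = e^(−kτ) = e^(−0.01460 × 57.6) = 0.4313
Before dose 6, 5 doses have been given (aged 1τ, 2τ, 3τ, 4τ, 5τ).
C_trough = C₀ × (r + r² + … + r^5) = C₀ × r(1−r^5)/(1−r)
        = 0.3597 × 0.4313 × (1 − 0.01492) / (1 − 0.4313) = 0.2687 mg/L

0.27 mg/L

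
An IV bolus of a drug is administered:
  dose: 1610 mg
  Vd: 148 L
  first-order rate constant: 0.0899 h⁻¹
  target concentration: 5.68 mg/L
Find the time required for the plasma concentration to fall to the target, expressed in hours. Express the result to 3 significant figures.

7.23 h

C₀ = Dose / Vd = 1610 / 148 = 10.88 mg/L
t = ln(C₀ / C) / k = ln(10.88 / 5.68) / 0.08990
  = ln(1.915) / 0.08990 = 0.6497 / 0.08990 = 7.227 h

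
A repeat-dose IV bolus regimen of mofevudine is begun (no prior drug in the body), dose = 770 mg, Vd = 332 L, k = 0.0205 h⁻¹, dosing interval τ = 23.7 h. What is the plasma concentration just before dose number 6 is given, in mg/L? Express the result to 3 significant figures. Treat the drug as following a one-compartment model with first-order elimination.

3.38 mg/L

C₀ per dose = Dose / Vd = 770 / 332 = 2.319 mg/L
Fraction remaining after one interval: r = e^(−kτ) = e^(−0.02050 × 23.7) = 0.6152
Before dose 6, 5 doses have been given (aged 1τ, 2τ, 3τ, 4τ, 5τ).
C_trough = C₀ × (r + r² + … + r^5) = C₀ × r(1−r^5)/(1−r)
        = 2.319 × 0.6152 × (1 − 0.08812) / (1 − 0.6152) = 3.381 mg/L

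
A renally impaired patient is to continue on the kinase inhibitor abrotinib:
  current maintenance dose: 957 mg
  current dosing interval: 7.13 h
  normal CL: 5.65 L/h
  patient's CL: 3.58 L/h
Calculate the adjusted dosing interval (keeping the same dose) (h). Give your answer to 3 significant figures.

To keep the same average steady-state level, dosing rate must scale with clearance.
CL ratio = 3.58 / 5.65 = 0.6336
New interval (same dose) = 7.13 / 0.6336 = 11.25 h

11.3 h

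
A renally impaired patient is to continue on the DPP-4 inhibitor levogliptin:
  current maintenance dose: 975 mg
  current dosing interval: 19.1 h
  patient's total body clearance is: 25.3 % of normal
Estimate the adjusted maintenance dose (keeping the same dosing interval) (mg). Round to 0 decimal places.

To keep the same average steady-state level, dosing rate must scale with clearance.
CL ratio = 25.3 / 100 = 0.2530
New dose (same interval) = 975 × 0.2530 = 246.7 mg

247 mg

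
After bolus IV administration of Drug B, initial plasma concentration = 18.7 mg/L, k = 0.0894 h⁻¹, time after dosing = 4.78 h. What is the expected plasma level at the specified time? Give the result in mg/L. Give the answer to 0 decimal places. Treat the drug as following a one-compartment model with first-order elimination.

C = C₀ · e^(−k·t) = 18.70 × e^(−0.08940 × 4.78)
  = 18.70 × 0.6522 = 12.20 mg/L

12 mg/L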